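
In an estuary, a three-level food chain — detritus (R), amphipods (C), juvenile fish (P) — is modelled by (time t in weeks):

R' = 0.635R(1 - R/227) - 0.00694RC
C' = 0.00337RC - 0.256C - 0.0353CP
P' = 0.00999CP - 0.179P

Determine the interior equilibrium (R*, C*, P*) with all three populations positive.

R* ≈ 183, C* ≈ 17.9, P* ≈ 10.2

From dP/dt = 0: 0.00999C* = 0.179, so C* = 17.9.
From dR/dt = 0: 0.635(1 - R*/227) = 0.00694·17.9, giving R* = 227·(1 - 0.196) = 183.
From dC/dt = 0: 0.00337·183 - 0.256 = 0.0353P*, so P* = 0.359/0.0353 = 10.2.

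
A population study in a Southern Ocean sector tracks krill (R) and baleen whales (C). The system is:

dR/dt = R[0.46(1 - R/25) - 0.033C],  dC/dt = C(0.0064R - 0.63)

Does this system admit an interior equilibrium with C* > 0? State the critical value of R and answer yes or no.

Threshold R = 98.4; K < 98.4, so no, the predator goes extinct.

The predator equation gives dC/dt > 0 only when R > 0.63/0.0064 = 98.4.
Without the predator, R → K = 25. Since 25 < 98.4, the predator cannot invade.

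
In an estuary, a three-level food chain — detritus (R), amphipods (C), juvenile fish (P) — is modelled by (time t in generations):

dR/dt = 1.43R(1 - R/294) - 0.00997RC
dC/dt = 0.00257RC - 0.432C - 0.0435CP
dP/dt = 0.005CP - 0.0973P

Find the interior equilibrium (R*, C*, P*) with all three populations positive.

R* ≈ 254, C* ≈ 19.5, P* ≈ 5.08

From dP/dt = 0: 0.005C* = 0.0973, so C* = 19.5.
From dR/dt = 0: 1.43(1 - R*/294) = 0.00997·19.5, giving R* = 294·(1 - 0.136) = 254.
From dC/dt = 0: 0.00257·254 - 0.432 = 0.0435P*, so P* = 0.221/0.0435 = 5.08.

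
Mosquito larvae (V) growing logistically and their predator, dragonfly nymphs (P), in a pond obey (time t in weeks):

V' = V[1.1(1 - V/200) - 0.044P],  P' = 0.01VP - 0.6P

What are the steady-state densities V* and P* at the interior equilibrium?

V* ≈ 60, P* ≈ 17.5

From dP/dt = 0 with P > 0: 0.01V* = 0.6, so V* = 60.
Substitute into dV/dt = 0: 1.1(1 - 60/200) = 0.044P*.
The bracket is 0.7, giving P* = 0.77/0.044 = 17.5.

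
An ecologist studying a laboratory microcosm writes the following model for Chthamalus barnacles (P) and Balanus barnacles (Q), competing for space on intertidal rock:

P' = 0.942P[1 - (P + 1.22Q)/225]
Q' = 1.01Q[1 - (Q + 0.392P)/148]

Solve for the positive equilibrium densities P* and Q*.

Setting both brackets to zero gives the nullclines P + 1.22Q = 225 and 0.392P + Q = 148.
Substituting Q = 148 - 0.392P into the first: P(1 - 1.22·0.392) = 225 - 1.22·148.
So P* = 44.4/0.522 = 85.2, and then Q* = 148 - 0.392·85.2 = 115.

P* ≈ 85.2, Q* ≈ 115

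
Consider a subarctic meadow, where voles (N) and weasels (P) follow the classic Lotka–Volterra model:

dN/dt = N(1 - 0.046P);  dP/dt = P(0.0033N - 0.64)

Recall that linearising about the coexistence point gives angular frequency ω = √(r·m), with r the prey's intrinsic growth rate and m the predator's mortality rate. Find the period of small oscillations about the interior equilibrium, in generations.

T ≈ 7.85 generations

Here r = 1 and m = 0.64, so r·m = 0.64.
ω = √0.64 = 0.8 per generation, hence T = 2π/ω ≈ 7.85 generations.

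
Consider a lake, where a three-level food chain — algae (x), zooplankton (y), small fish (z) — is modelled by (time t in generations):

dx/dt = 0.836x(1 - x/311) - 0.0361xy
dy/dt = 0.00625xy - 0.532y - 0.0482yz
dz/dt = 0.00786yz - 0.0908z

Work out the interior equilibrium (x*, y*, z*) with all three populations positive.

From dz/dt = 0: 0.00786y* = 0.0908, so y* = 11.6.
From dx/dt = 0: 0.836(1 - x*/311) = 0.0361·11.6, giving x* = 311·(1 - 0.499) = 156.
From dy/dt = 0: 0.00625·156 - 0.532 = 0.0482z*, so z* = 0.442/0.0482 = 9.17.

x* ≈ 156, y* ≈ 11.6, z* ≈ 9.17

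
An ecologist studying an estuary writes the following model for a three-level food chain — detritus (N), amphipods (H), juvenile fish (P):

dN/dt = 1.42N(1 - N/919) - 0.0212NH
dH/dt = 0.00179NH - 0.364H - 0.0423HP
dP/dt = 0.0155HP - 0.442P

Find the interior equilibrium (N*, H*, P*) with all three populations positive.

From dP/dt = 0: 0.0155H* = 0.442, so H* = 28.5.
From dN/dt = 0: 1.42(1 - N*/919) = 0.0212·28.5, giving N* = 919·(1 - 0.426) = 528.
From dH/dt = 0: 0.00179·528 - 0.364 = 0.0423P*, so P* = 0.581/0.0423 = 13.7.

N* ≈ 528, H* ≈ 28.5, P* ≈ 13.7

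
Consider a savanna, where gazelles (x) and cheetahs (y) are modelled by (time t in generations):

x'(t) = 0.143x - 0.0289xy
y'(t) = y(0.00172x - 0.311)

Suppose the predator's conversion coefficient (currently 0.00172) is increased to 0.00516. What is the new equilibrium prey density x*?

At the interior fixed point, setting dy/dt = 0 with y > 0 fixes x* = (predator death rate)/(xy coefficient) — independent of the other coefficients.
With the change, x* = 0.311/0.00516 = 60.3; it falls from 181.

x* ≈ 60.3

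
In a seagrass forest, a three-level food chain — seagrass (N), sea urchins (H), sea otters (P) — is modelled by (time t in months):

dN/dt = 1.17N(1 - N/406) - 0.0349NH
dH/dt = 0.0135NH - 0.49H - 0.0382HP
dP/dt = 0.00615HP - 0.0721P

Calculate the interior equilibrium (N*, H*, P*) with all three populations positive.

From dP/dt = 0: 0.00615H* = 0.0721, so H* = 11.7.
From dN/dt = 0: 1.17(1 - N*/406) = 0.0349·11.7, giving N* = 406·(1 - 0.35) = 264.
From dH/dt = 0: 0.0135·264 - 0.49 = 0.0382P*, so P* = 3.07/0.0382 = 80.5.

N* ≈ 264, H* ≈ 11.7, P* ≈ 80.5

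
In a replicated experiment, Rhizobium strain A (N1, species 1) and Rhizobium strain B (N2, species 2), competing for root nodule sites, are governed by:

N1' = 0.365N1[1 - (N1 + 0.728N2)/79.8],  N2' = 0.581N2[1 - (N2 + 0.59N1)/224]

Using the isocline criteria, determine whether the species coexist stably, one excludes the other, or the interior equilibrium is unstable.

species 2 excludes species 1

Compare the nullcline intercepts: K1/α12 = 79.8/0.728 = 110 < K2 = 224; K2/α21 = 224/0.59 = 380 > K1 = 79.8.
Since the inequalities point opposite ways, species 2 can invade but species 1 cannot.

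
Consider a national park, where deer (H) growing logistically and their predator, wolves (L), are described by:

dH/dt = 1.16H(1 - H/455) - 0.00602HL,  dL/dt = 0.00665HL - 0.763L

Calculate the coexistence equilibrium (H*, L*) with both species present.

From dL/dt = 0 with L > 0: 0.00665H* = 0.763, so H* = 115.
Substitute into dH/dt = 0: 1.16(1 - 115/455) = 0.00602L*.
The bracket is 0.748, giving L* = 0.867/0.00602 = 144.

H* ≈ 115, L* ≈ 144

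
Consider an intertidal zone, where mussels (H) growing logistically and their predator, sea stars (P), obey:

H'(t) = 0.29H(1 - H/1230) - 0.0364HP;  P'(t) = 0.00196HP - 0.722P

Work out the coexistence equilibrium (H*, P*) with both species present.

H* ≈ 368, P* ≈ 5.58

From dP/dt = 0 with P > 0: 0.00196H* = 0.722, so H* = 368.
Substitute into dH/dt = 0: 0.29(1 - 368/1230) = 0.0364P*.
The bracket is 0.701, giving P* = 0.203/0.0364 = 5.58.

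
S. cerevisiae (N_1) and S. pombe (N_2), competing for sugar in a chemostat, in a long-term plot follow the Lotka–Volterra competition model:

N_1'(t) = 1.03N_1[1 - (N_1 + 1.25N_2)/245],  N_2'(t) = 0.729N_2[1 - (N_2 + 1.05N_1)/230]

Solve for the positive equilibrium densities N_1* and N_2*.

N_1* ≈ 136, N_2* ≈ 87.2

Setting both brackets to zero gives the nullclines N_1 + 1.25N_2 = 245 and 1.05N_1 + N_2 = 230.
Substituting N_2 = 230 - 1.05N_1 into the first: N_1(1 - 1.25·1.05) = 245 - 1.25·230.
So N_1* = -42.5/-0.312 = 136, and then N_2* = 230 - 1.05·136 = 87.2.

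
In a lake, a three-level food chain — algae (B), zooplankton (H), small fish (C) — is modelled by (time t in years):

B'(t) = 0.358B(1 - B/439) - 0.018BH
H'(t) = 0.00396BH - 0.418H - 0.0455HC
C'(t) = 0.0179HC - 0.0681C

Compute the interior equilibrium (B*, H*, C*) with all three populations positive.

B* ≈ 355, H* ≈ 3.8, C* ≈ 21.7

From dC/dt = 0: 0.0179H* = 0.0681, so H* = 3.8.
From dB/dt = 0: 0.358(1 - B*/439) = 0.018·3.8, giving B* = 439·(1 - 0.191) = 355.
From dH/dt = 0: 0.00396·355 - 0.418 = 0.0455C*, so C* = 0.988/0.0455 = 21.7.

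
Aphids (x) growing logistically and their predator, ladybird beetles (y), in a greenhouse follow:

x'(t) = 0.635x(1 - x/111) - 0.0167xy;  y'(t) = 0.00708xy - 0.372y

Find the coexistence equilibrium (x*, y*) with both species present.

x* ≈ 52.5, y* ≈ 20

From dy/dt = 0 with y > 0: 0.00708x* = 0.372, so x* = 52.5.
Substitute into dx/dt = 0: 0.635(1 - 52.5/111) = 0.0167y*.
The bracket is 0.527, giving y* = 0.334/0.0167 = 20.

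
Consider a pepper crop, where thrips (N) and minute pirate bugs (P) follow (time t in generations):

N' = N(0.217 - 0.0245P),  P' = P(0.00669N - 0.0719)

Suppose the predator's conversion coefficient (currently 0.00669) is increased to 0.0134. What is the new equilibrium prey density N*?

At the interior fixed point, setting dP/dt = 0 with P > 0 fixes N* = (predator death rate)/(NP coefficient) — independent of the other coefficients.
With the change, N* = 0.0719/0.0134 = 5.37; it falls from 10.7.

N* ≈ 5.37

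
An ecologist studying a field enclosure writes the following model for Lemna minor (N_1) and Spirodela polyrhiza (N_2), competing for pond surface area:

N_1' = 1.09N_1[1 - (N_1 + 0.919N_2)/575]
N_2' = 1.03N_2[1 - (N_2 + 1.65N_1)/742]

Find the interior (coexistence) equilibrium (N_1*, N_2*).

Setting both brackets to zero gives the nullclines N_1 + 0.919N_2 = 575 and 1.65N_1 + N_2 = 742.
Substituting N_2 = 742 - 1.65N_1 into the first: N_1(1 - 0.919·1.65) = 575 - 0.919·742.
So N_1* = -107/-0.516 = 207, and then N_2* = 742 - 1.65·207 = 400.

N_1* ≈ 207, N_2* ≈ 400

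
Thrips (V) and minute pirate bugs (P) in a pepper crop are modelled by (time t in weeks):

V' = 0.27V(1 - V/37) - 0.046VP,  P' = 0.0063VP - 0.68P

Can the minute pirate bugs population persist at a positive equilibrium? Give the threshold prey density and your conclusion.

The predator equation gives dP/dt > 0 only when V > 0.68/0.0063 = 108.
Without the predator, V → K = 37. Since 37 < 108, the predator cannot invade.

Threshold V = 108; K < 108, so no, the predator goes extinct.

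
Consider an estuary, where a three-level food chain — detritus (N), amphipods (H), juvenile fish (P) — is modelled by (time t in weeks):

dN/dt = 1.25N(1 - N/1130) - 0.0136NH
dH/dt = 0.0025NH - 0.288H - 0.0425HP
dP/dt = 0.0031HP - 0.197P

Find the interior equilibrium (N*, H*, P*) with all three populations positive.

From dP/dt = 0: 0.0031H* = 0.197, so H* = 63.5.
From dN/dt = 0: 1.25(1 - N*/1130) = 0.0136·63.5, giving N* = 1130·(1 - 0.691) = 349.
From dH/dt = 0: 0.0025·349 - 0.288 = 0.0425P*, so P* = 0.584/0.0425 = 13.7.

N* ≈ 349, H* ≈ 63.5, P* ≈ 13.7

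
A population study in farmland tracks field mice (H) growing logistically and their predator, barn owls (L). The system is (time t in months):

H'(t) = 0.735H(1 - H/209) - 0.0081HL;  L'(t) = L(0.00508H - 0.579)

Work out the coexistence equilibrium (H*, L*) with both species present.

H* ≈ 114, L* ≈ 41.3

From dL/dt = 0 with L > 0: 0.00508H* = 0.579, so H* = 114.
Substitute into dH/dt = 0: 0.735(1 - 114/209) = 0.0081L*.
The bracket is 0.455, giving L* = 0.334/0.0081 = 41.3.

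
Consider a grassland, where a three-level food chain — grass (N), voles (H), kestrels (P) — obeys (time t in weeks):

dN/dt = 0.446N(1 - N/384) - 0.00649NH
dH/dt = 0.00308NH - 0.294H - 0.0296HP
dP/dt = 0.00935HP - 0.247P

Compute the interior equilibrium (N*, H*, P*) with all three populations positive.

N* ≈ 236, H* ≈ 26.4, P* ≈ 14.7

From dP/dt = 0: 0.00935H* = 0.247, so H* = 26.4.
From dN/dt = 0: 0.446(1 - N*/384) = 0.00649·26.4, giving N* = 384·(1 - 0.384) = 236.
From dH/dt = 0: 0.00308·236 - 0.294 = 0.0296P*, so P* = 0.434/0.0296 = 14.7.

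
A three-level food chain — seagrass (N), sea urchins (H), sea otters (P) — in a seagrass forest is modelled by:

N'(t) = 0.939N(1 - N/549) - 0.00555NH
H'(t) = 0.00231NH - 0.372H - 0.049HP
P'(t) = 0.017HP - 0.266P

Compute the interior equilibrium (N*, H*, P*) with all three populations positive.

N* ≈ 498, H* ≈ 15.6, P* ≈ 15.9

From dP/dt = 0: 0.017H* = 0.266, so H* = 15.6.
From dN/dt = 0: 0.939(1 - N*/549) = 0.00555·15.6, giving N* = 549·(1 - 0.0925) = 498.
From dH/dt = 0: 0.00231·498 - 0.372 = 0.049P*, so P* = 0.779/0.049 = 15.9.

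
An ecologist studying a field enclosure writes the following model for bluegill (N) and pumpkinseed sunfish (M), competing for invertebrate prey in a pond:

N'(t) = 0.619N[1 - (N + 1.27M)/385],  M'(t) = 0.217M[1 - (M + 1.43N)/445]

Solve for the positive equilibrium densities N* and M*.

Setting both brackets to zero gives the nullclines N + 1.27M = 385 and 1.43N + M = 445.
Substituting M = 445 - 1.43N into the first: N(1 - 1.27·1.43) = 385 - 1.27·445.
So N* = -180/-0.816 = 221, and then M* = 445 - 1.43·221 = 129.

N* ≈ 221, M* ≈ 129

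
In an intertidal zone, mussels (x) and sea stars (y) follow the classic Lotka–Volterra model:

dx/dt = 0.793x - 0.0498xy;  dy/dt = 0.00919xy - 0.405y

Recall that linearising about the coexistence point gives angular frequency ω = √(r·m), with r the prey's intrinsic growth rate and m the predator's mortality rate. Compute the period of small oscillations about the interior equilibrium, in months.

Here r = 0.793 and m = 0.405, so r·m = 0.321.
ω = √0.321 = 0.567 per month, hence T = 2π/ω ≈ 11.1 months.

T ≈ 11.1 months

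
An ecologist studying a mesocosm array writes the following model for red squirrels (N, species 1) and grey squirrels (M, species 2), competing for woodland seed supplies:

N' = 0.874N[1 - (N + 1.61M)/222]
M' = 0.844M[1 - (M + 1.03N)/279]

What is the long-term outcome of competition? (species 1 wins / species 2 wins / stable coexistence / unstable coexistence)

Compare the nullcline intercepts: K1/α12 = 222/1.61 = 138 < K2 = 279; K2/α21 = 279/1.03 = 271 > K1 = 222.
Since the inequalities point opposite ways, species 2 can invade but species 1 cannot.

species 2 excludes species 1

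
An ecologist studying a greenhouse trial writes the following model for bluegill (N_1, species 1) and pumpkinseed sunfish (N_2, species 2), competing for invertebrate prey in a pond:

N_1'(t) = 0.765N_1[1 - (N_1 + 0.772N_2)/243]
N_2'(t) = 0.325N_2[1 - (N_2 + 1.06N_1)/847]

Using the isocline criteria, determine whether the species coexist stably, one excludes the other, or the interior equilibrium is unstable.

species 2 excludes species 1

Compare the nullcline intercepts: K1/α12 = 243/0.772 = 315 < K2 = 847; K2/α21 = 847/1.06 = 799 > K1 = 243.
Since the inequalities point opposite ways, species 2 can invade but species 1 cannot.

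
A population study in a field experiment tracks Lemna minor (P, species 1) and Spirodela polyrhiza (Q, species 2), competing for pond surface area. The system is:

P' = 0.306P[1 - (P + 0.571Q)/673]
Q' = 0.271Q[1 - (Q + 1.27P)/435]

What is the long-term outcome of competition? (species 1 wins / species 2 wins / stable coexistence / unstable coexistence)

Compare the nullcline intercepts: K1/α12 = 673/0.571 = 1180 > K2 = 435; K2/α21 = 435/1.27 = 343 < K1 = 673.
Since the inequalities point opposite ways, species 1 can invade but species 2 cannot.

species 1 excludes species 2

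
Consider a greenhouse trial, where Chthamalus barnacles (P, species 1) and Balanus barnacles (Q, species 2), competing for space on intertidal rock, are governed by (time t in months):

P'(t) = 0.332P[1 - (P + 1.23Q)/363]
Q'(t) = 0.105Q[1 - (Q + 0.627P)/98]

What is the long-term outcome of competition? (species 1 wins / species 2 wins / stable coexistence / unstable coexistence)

species 1 excludes species 2

Compare the nullcline intercepts: K1/α12 = 363/1.23 = 295 > K2 = 98; K2/α21 = 98/0.627 = 156 < K1 = 363.
Since the inequalities point opposite ways, species 1 can invade but species 2 cannot.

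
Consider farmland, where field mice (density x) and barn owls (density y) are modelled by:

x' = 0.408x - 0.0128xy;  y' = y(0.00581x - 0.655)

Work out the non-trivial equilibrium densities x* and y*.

x* ≈ 113, y* ≈ 31.9

Set dy/dt = 0 with y > 0: 0.00581x - 0.655 = 0, so x* = 0.655/0.00581 = 113.
Set dx/dt = 0 with x > 0: 0.408 - 0.0128y = 0, so y* = 0.408/0.0128 = 31.9.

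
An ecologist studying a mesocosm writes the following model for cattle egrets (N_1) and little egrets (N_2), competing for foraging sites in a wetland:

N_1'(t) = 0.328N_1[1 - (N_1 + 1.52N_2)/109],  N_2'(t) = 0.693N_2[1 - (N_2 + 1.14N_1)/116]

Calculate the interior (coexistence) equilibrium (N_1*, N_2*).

N_1* ≈ 91.9, N_2* ≈ 11.3

Setting both brackets to zero gives the nullclines N_1 + 1.52N_2 = 109 and 1.14N_1 + N_2 = 116.
Substituting N_2 = 116 - 1.14N_1 into the first: N_1(1 - 1.52·1.14) = 109 - 1.52·116.
So N_1* = -67.3/-0.733 = 91.9, and then N_2* = 116 - 1.14·91.9 = 11.3.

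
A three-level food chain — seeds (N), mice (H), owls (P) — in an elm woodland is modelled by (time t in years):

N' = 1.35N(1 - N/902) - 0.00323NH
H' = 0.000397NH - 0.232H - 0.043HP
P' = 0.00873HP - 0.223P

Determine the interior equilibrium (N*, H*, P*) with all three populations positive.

N* ≈ 847, H* ≈ 25.5, P* ≈ 2.42

From dP/dt = 0: 0.00873H* = 0.223, so H* = 25.5.
From dN/dt = 0: 1.35(1 - N*/902) = 0.00323·25.5, giving N* = 902·(1 - 0.0611) = 847.
From dH/dt = 0: 0.000397·847 - 0.232 = 0.043P*, so P* = 0.104/0.043 = 2.42.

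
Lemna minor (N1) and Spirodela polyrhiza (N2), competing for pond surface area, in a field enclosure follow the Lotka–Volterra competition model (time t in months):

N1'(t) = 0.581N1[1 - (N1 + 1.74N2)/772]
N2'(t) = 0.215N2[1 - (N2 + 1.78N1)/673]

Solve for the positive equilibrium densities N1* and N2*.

Setting both brackets to zero gives the nullclines N1 + 1.74N2 = 772 and 1.78N1 + N2 = 673.
Substituting N2 = 673 - 1.78N1 into the first: N1(1 - 1.74·1.78) = 772 - 1.74·673.
So N1* = -399/-2.1 = 190, and then N2* = 673 - 1.78·190 = 334.

N1* ≈ 190, N2* ≈ 334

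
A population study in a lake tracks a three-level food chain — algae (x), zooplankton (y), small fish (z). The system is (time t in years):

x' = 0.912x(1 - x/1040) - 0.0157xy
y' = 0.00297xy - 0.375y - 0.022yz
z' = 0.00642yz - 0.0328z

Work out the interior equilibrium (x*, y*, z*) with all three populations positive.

x* ≈ 949, y* ≈ 5.11, z* ≈ 111

From dz/dt = 0: 0.00642y* = 0.0328, so y* = 5.11.
From dx/dt = 0: 0.912(1 - x*/1040) = 0.0157·5.11, giving x* = 1040·(1 - 0.088) = 949.
From dy/dt = 0: 0.00297·949 - 0.375 = 0.022z*, so z* = 2.44/0.022 = 111.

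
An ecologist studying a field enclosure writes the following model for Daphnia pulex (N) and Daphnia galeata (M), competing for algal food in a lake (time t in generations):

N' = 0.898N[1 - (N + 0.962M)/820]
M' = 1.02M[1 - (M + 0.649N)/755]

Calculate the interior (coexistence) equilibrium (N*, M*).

Setting both brackets to zero gives the nullclines N + 0.962M = 820 and 0.649N + M = 755.
Substituting M = 755 - 0.649N into the first: N(1 - 0.962·0.649) = 820 - 0.962·755.
So N* = 93.7/0.376 = 249, and then M* = 755 - 0.649·249 = 593.

N* ≈ 249, M* ≈ 593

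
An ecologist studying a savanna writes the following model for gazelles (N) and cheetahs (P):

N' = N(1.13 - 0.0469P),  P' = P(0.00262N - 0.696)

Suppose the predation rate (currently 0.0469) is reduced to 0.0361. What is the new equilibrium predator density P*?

At the interior fixed point, setting dN/dt = 0 with N > 0 fixes P* = (prey growth rate)/(NP coefficient) — independent of the other coefficients.
With the change, P* = 1.13/0.0361 = 31.3; it rises from 24.1.

P* ≈ 31.3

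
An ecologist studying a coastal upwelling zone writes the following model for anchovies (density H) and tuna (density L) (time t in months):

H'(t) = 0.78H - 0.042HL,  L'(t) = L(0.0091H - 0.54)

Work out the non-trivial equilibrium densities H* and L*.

H* ≈ 59.3, L* ≈ 18.6

Set dL/dt = 0 with L > 0: 0.0091H - 0.54 = 0, so H* = 0.54/0.0091 = 59.3.
Set dH/dt = 0 with H > 0: 0.78 - 0.042L = 0, so L* = 0.78/0.042 = 18.6.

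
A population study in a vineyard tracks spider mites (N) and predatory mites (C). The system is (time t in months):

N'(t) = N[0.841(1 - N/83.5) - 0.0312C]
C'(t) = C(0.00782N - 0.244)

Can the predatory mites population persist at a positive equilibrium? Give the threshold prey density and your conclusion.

Threshold N = 31.2; K > 31.2, so yes, the predator persists.

The predator equation gives dC/dt > 0 only when N > 0.244/0.00782 = 31.2.
Without the predator, N → K = 83.5. Since 83.5 > 31.2, the predator can invade and persist.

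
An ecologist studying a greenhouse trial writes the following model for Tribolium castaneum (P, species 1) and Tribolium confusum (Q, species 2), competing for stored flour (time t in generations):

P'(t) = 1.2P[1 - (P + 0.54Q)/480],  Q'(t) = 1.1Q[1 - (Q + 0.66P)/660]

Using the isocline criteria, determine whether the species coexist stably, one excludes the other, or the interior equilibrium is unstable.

Compare the nullcline intercepts: K1/α12 = 480/0.54 = 889 > K2 = 660; K2/α21 = 660/0.66 = 1000 > K1 = 480.
Since both inequalities hold, each species can invade when rare, so the interior equilibrium is stable.

stable coexistence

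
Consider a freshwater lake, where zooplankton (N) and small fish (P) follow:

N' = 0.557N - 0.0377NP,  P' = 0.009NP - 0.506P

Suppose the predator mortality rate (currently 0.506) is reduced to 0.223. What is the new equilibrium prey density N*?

At the interior fixed point, setting dP/dt = 0 with P > 0 fixes N* = (predator death rate)/(NP coefficient) — independent of the other coefficients.
With the change, N* = 0.223/0.009 = 24.8; it falls from 56.2.

N* ≈ 24.8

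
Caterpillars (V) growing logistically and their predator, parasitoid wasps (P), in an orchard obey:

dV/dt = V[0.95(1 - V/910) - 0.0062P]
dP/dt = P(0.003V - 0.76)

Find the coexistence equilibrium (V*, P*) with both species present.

V* ≈ 253, P* ≈ 111

From dP/dt = 0 with P > 0: 0.003V* = 0.76, so V* = 253.
Substitute into dV/dt = 0: 0.95(1 - 253/910) = 0.0062P*.
The bracket is 0.722, giving P* = 0.686/0.0062 = 111.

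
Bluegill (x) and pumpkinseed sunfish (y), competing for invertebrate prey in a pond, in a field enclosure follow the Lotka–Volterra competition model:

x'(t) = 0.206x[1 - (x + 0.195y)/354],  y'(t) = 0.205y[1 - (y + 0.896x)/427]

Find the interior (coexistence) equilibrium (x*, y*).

x* ≈ 328, y* ≈ 133

Setting both brackets to zero gives the nullclines x + 0.195y = 354 and 0.896x + y = 427.
Substituting y = 427 - 0.896x into the first: x(1 - 0.195·0.896) = 354 - 0.195·427.
So x* = 271/0.825 = 328, and then y* = 427 - 0.896·328 = 133.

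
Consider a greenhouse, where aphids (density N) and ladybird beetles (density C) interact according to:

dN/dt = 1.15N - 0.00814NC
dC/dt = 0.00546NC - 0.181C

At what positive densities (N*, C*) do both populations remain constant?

Set dC/dt = 0 with C > 0: 0.00546N - 0.181 = 0, so N* = 0.181/0.00546 = 33.2.
Set dN/dt = 0 with N > 0: 1.15 - 0.00814C = 0, so C* = 1.15/0.00814 = 141.

N* ≈ 33.2, C* ≈ 141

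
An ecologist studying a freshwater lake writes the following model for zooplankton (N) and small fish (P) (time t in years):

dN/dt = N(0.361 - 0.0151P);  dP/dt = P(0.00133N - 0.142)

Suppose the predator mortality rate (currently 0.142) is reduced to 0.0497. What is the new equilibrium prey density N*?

N* ≈ 37.4

At the interior fixed point, setting dP/dt = 0 with P > 0 fixes N* = (predator death rate)/(NP coefficient) — independent of the other coefficients.
With the change, N* = 0.0497/0.00133 = 37.4; it falls from 107.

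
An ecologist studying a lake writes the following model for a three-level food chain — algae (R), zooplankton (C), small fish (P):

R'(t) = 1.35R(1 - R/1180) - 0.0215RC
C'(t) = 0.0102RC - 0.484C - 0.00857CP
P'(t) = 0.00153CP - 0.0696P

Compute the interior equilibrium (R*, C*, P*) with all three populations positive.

R* ≈ 325, C* ≈ 45.5, P* ≈ 330

From dP/dt = 0: 0.00153C* = 0.0696, so C* = 45.5.
From dR/dt = 0: 1.35(1 - R*/1180) = 0.0215·45.5, giving R* = 1180·(1 - 0.724) = 325.
From dC/dt = 0: 0.0102·325 - 0.484 = 0.00857P*, so P* = 2.83/0.00857 = 330.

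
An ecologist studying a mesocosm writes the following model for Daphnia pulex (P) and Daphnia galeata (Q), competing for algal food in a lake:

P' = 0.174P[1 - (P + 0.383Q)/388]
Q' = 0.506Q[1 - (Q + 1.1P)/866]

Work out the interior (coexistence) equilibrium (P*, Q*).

Setting both brackets to zero gives the nullclines P + 0.383Q = 388 and 1.1P + Q = 866.
Substituting Q = 866 - 1.1P into the first: P(1 - 0.383·1.1) = 388 - 0.383·866.
So P* = 56.3/0.579 = 97.3, and then Q* = 866 - 1.1·97.3 = 759.

P* ≈ 97.3, Q* ≈ 759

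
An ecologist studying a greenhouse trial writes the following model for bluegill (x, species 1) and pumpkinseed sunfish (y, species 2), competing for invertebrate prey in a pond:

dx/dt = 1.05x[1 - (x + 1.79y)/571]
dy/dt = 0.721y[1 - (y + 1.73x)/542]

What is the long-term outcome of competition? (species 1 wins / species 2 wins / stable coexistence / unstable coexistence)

unstable coexistence (outcome depends on initial conditions)

Compare the nullcline intercepts: K1/α12 = 571/1.79 = 319 < K2 = 542; K2/α21 = 542/1.73 = 313 < K1 = 571.
Since both are reversed, neither can invade when rare; the interior point is a saddle.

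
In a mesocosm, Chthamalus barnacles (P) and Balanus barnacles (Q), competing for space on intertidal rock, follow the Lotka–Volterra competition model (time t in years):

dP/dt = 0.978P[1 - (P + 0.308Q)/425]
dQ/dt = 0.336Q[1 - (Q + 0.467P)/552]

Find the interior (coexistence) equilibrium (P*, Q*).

Setting both brackets to zero gives the nullclines P + 0.308Q = 425 and 0.467P + Q = 552.
Substituting Q = 552 - 0.467P into the first: P(1 - 0.308·0.467) = 425 - 0.308·552.
So P* = 255/0.856 = 298, and then Q* = 552 - 0.467·298 = 413.

P* ≈ 298, Q* ≈ 413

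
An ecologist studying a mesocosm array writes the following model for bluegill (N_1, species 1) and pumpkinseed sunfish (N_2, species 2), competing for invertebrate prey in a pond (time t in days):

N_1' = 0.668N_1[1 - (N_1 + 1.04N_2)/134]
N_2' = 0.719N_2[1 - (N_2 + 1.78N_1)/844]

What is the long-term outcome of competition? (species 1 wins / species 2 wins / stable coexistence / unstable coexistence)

Compare the nullcline intercepts: K1/α12 = 134/1.04 = 129 < K2 = 844; K2/α21 = 844/1.78 = 474 > K1 = 134.
Since the inequalities point opposite ways, species 2 can invade but species 1 cannot.

species 2 excludes species 1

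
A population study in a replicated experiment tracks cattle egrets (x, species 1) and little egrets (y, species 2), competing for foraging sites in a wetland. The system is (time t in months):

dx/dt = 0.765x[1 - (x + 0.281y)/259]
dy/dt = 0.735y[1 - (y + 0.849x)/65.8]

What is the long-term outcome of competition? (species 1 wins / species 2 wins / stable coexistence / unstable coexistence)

species 1 excludes species 2

Compare the nullcline intercepts: K1/α12 = 259/0.281 = 922 > K2 = 65.8; K2/α21 = 65.8/0.849 = 77.5 < K1 = 259.
Since the inequalities point opposite ways, species 1 can invade but species 2 cannot.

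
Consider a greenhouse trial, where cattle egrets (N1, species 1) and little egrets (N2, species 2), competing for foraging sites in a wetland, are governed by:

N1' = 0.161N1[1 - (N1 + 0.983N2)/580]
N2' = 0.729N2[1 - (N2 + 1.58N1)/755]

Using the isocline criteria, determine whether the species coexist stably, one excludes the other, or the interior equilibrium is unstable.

unstable coexistence (outcome depends on initial conditions)

Compare the nullcline intercepts: K1/α12 = 580/0.983 = 590 < K2 = 755; K2/α21 = 755/1.58 = 478 < K1 = 580.
Since both are reversed, neither can invade when rare; the interior point is a saddle.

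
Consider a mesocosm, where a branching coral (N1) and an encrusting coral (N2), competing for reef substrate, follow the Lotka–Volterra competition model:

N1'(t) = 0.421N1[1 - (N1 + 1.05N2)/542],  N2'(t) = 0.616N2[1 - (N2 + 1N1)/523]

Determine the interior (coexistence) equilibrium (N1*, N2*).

N1* ≈ 143, N2* ≈ 380

Setting both brackets to zero gives the nullclines N1 + 1.05N2 = 542 and 1N1 + N2 = 523.
Substituting N2 = 523 - 1N1 into the first: N1(1 - 1.05·1) = 542 - 1.05·523.
So N1* = -7.15/-0.05 = 143, and then N2* = 523 - 1·143 = 380.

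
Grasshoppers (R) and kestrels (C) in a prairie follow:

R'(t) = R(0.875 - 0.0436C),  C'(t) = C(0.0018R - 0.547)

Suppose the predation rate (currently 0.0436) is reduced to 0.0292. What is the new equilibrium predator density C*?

C* ≈ 30

At the interior fixed point, setting dR/dt = 0 with R > 0 fixes C* = (prey growth rate)/(RC coefficient) — independent of the other coefficients.
With the change, C* = 0.875/0.0292 = 30; it rises from 20.1.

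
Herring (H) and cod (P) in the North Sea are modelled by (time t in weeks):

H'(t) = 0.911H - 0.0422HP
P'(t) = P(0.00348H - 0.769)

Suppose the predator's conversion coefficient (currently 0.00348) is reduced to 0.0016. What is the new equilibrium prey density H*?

At the interior fixed point, setting dP/dt = 0 with P > 0 fixes H* = (predator death rate)/(HP coefficient) — independent of the other coefficients.
With the change, H* = 0.769/0.0016 = 481; it rises from 221.

H* ≈ 481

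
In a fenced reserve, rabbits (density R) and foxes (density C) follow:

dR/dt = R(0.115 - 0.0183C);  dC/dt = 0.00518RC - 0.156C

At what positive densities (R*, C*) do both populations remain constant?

R* ≈ 30.1, C* ≈ 6.28

Set dC/dt = 0 with C > 0: 0.00518R - 0.156 = 0, so R* = 0.156/0.00518 = 30.1.
Set dR/dt = 0 with R > 0: 0.115 - 0.0183C = 0, so C* = 0.115/0.0183 = 6.28.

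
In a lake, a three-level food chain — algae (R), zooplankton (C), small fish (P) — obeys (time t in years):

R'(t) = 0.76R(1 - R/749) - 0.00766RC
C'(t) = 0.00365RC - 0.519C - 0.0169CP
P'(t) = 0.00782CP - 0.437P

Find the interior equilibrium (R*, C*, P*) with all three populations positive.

R* ≈ 327, C* ≈ 55.9, P* ≈ 39.9

From dP/dt = 0: 0.00782C* = 0.437, so C* = 55.9.
From dR/dt = 0: 0.76(1 - R*/749) = 0.00766·55.9, giving R* = 749·(1 - 0.563) = 327.
From dC/dt = 0: 0.00365·327 - 0.519 = 0.0169P*, so P* = 0.675/0.0169 = 39.9.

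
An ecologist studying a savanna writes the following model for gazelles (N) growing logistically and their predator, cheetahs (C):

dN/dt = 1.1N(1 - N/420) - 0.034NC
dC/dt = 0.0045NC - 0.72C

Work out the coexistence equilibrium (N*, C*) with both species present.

N* ≈ 160, C* ≈ 20

From dC/dt = 0 with C > 0: 0.0045N* = 0.72, so N* = 160.
Substitute into dN/dt = 0: 1.1(1 - 160/420) = 0.034C*.
The bracket is 0.619, giving C* = 0.681/0.034 = 20.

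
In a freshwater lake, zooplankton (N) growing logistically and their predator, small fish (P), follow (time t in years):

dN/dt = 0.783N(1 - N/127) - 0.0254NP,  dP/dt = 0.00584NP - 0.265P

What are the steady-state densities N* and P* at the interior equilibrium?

From dP/dt = 0 with P > 0: 0.00584N* = 0.265, so N* = 45.4.
Substitute into dN/dt = 0: 0.783(1 - 45.4/127) = 0.0254P*.
The bracket is 0.643, giving P* = 0.503/0.0254 = 19.8.

N* ≈ 45.4, P* ≈ 19.8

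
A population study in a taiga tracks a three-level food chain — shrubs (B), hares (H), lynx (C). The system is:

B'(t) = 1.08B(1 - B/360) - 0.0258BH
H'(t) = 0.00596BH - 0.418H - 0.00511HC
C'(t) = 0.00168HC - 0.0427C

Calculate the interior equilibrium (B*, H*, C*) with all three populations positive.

B* ≈ 141, H* ≈ 25.4, C* ≈ 83.1

From dC/dt = 0: 0.00168H* = 0.0427, so H* = 25.4.
From dB/dt = 0: 1.08(1 - B*/360) = 0.0258·25.4, giving B* = 360·(1 - 0.607) = 141.
From dH/dt = 0: 0.00596·141 - 0.418 = 0.00511C*, so C* = 0.425/0.00511 = 83.1.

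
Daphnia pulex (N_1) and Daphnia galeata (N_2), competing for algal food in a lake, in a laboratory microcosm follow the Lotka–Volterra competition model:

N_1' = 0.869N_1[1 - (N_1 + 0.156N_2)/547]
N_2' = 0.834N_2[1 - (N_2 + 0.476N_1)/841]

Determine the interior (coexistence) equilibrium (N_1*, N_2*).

Setting both brackets to zero gives the nullclines N_1 + 0.156N_2 = 547 and 0.476N_1 + N_2 = 841.
Substituting N_2 = 841 - 0.476N_1 into the first: N_1(1 - 0.156·0.476) = 547 - 0.156·841.
So N_1* = 416/0.926 = 449, and then N_2* = 841 - 0.476·449 = 627.

N_1* ≈ 449, N_2* ≈ 627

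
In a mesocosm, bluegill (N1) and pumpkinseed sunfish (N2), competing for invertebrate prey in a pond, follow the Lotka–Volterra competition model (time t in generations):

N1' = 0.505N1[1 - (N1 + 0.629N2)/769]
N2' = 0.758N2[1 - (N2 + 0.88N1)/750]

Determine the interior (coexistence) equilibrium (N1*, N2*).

Setting both brackets to zero gives the nullclines N1 + 0.629N2 = 769 and 0.88N1 + N2 = 750.
Substituting N2 = 750 - 0.88N1 into the first: N1(1 - 0.629·0.88) = 769 - 0.629·750.
So N1* = 297/0.446 = 666, and then N2* = 750 - 0.88·666 = 164.

N1* ≈ 666, N2* ≈ 164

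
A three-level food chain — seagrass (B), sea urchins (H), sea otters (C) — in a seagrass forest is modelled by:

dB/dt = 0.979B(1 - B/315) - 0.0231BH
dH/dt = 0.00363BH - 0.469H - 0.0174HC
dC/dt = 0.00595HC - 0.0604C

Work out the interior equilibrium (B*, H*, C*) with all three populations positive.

B* ≈ 240, H* ≈ 10.2, C* ≈ 23

From dC/dt = 0: 0.00595H* = 0.0604, so H* = 10.2.
From dB/dt = 0: 0.979(1 - B*/315) = 0.0231·10.2, giving B* = 315·(1 - 0.24) = 240.
From dH/dt = 0: 0.00363·240 - 0.469 = 0.0174C*, so C* = 0.401/0.0174 = 23.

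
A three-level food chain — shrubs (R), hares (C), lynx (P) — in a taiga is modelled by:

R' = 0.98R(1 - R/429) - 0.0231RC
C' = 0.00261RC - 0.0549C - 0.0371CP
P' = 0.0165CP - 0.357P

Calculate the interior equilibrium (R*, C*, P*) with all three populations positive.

R* ≈ 210, C* ≈ 21.6, P* ≈ 13.3

From dP/dt = 0: 0.0165C* = 0.357, so C* = 21.6.
From dR/dt = 0: 0.98(1 - R*/429) = 0.0231·21.6, giving R* = 429·(1 - 0.51) = 210.
From dC/dt = 0: 0.00261·210 - 0.0549 = 0.0371P*, so P* = 0.494/0.0371 = 13.3.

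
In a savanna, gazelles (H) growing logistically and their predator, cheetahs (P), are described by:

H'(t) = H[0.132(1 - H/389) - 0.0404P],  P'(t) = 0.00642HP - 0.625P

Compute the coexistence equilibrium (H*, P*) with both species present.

H* ≈ 97.4, P* ≈ 2.45

From dP/dt = 0 with P > 0: 0.00642H* = 0.625, so H* = 97.4.
Substitute into dH/dt = 0: 0.132(1 - 97.4/389) = 0.0404P*.
The bracket is 0.75, giving P* = 0.099/0.0404 = 2.45.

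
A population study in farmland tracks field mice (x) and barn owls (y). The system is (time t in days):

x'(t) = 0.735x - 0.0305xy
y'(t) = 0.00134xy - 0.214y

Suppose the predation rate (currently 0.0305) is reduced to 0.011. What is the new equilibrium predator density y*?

At the interior fixed point, setting dx/dt = 0 with x > 0 fixes y* = (prey growth rate)/(xy coefficient) — independent of the other coefficients.
With the change, y* = 0.735/0.011 = 66.8; it rises from 24.1.

y* ≈ 66.8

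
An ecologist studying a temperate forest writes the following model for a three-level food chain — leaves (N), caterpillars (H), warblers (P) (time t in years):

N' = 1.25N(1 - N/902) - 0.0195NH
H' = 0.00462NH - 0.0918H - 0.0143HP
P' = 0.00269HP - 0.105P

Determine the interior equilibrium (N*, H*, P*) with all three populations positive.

N* ≈ 353, H* ≈ 39, P* ≈ 108

From dP/dt = 0: 0.00269H* = 0.105, so H* = 39.
From dN/dt = 0: 1.25(1 - N*/902) = 0.0195·39, giving N* = 902·(1 - 0.609) = 353.
From dH/dt = 0: 0.00462·353 - 0.0918 = 0.0143P*, so P* = 1.54/0.0143 = 108.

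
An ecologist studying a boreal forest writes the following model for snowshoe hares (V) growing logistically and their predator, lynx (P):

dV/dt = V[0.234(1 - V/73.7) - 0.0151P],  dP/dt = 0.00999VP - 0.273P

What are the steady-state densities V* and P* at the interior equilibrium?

V* ≈ 27.3, P* ≈ 9.75

From dP/dt = 0 with P > 0: 0.00999V* = 0.273, so V* = 27.3.
Substitute into dV/dt = 0: 0.234(1 - 27.3/73.7) = 0.0151P*.
The bracket is 0.629, giving P* = 0.147/0.0151 = 9.75.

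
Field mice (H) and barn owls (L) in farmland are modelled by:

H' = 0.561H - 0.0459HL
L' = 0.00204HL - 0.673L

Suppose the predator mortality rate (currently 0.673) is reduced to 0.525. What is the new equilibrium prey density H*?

At the interior fixed point, setting dL/dt = 0 with L > 0 fixes H* = (predator death rate)/(HL coefficient) — independent of the other coefficients.
With the change, H* = 0.525/0.00204 = 257; it falls from 330.

H* ≈ 257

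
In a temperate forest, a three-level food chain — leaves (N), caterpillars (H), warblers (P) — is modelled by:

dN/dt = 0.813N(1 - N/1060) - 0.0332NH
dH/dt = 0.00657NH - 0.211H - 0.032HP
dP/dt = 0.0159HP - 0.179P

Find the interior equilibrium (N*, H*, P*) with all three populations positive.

From dP/dt = 0: 0.0159H* = 0.179, so H* = 11.3.
From dN/dt = 0: 0.813(1 - N*/1060) = 0.0332·11.3, giving N* = 1060·(1 - 0.46) = 573.
From dH/dt = 0: 0.00657·573 - 0.211 = 0.032P*, so P* = 3.55/0.032 = 111.

N* ≈ 573, H* ≈ 11.3, P* ≈ 111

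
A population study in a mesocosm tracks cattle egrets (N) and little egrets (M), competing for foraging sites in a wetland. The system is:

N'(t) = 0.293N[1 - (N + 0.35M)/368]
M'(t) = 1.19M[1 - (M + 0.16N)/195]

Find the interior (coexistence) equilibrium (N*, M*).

Setting both brackets to zero gives the nullclines N + 0.35M = 368 and 0.16N + M = 195.
Substituting M = 195 - 0.16N into the first: N(1 - 0.35·0.16) = 368 - 0.35·195.
So N* = 300/0.944 = 318, and then M* = 195 - 0.16·318 = 144.

N* ≈ 318, M* ≈ 144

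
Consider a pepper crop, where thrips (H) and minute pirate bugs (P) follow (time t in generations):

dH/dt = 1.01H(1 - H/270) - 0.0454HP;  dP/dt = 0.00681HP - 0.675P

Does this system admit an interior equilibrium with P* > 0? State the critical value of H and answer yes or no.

The predator equation gives dP/dt > 0 only when H > 0.675/0.00681 = 99.1.
Without the predator, H → K = 270. Since 270 > 99.1, the predator can invade and persist.

Threshold H = 99.1; K > 99.1, so yes, the predator persists.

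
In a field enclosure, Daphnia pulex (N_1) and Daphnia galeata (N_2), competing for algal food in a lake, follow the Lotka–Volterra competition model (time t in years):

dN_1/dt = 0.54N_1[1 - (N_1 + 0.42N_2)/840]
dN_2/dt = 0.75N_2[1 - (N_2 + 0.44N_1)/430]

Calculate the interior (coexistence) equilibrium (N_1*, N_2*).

Setting both brackets to zero gives the nullclines N_1 + 0.42N_2 = 840 and 0.44N_1 + N_2 = 430.
Substituting N_2 = 430 - 0.44N_1 into the first: N_1(1 - 0.42·0.44) = 840 - 0.42·430.
So N_1* = 659/0.815 = 809, and then N_2* = 430 - 0.44·809 = 74.1.

N_1* ≈ 809, N_2* ≈ 74.1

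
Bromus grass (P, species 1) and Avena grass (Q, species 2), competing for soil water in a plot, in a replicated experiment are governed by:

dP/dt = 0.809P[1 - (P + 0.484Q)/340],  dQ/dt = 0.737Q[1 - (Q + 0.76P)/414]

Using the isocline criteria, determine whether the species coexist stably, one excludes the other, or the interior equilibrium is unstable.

Compare the nullcline intercepts: K1/α12 = 340/0.484 = 702 > K2 = 414; K2/α21 = 414/0.76 = 545 > K1 = 340.
Since both inequalities hold, each species can invade when rare, so the interior equilibrium is stable.

stable coexistence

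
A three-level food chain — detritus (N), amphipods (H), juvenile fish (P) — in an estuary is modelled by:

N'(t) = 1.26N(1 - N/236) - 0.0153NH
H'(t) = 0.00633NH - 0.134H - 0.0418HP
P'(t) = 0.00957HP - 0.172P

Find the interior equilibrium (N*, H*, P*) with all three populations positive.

From dP/dt = 0: 0.00957H* = 0.172, so H* = 18.
From dN/dt = 0: 1.26(1 - N*/236) = 0.0153·18, giving N* = 236·(1 - 0.218) = 184.
From dH/dt = 0: 0.00633·184 - 0.134 = 0.0418P*, so P* = 1.03/0.0418 = 24.7.

N* ≈ 184, H* ≈ 18, P* ≈ 24.7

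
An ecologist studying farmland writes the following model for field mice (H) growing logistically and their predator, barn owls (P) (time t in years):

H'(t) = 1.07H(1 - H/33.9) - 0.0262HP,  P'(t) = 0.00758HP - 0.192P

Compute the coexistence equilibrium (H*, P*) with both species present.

From dP/dt = 0 with P > 0: 0.00758H* = 0.192, so H* = 25.3.
Substitute into dH/dt = 0: 1.07(1 - 25.3/33.9) = 0.0262P*.
The bracket is 0.253, giving P* = 0.271/0.0262 = 10.3.

H* ≈ 25.3, P* ≈ 10.3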